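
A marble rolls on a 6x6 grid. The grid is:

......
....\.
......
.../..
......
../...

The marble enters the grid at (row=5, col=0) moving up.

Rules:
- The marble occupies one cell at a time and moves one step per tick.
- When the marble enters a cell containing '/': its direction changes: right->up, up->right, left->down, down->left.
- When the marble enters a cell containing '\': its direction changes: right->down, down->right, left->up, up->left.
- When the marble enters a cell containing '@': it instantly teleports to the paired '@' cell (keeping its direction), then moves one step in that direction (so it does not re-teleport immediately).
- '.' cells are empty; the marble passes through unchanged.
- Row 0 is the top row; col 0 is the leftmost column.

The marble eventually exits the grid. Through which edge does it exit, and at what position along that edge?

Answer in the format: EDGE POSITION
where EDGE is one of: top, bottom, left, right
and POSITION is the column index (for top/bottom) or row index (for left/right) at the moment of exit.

Step 1: enter (5,0), '.' pass, move up to (4,0)
Step 2: enter (4,0), '.' pass, move up to (3,0)
Step 3: enter (3,0), '.' pass, move up to (2,0)
Step 4: enter (2,0), '.' pass, move up to (1,0)
Step 5: enter (1,0), '.' pass, move up to (0,0)
Step 6: enter (0,0), '.' pass, move up to (-1,0)
Step 7: at (-1,0) — EXIT via top edge, pos 0

Answer: top 0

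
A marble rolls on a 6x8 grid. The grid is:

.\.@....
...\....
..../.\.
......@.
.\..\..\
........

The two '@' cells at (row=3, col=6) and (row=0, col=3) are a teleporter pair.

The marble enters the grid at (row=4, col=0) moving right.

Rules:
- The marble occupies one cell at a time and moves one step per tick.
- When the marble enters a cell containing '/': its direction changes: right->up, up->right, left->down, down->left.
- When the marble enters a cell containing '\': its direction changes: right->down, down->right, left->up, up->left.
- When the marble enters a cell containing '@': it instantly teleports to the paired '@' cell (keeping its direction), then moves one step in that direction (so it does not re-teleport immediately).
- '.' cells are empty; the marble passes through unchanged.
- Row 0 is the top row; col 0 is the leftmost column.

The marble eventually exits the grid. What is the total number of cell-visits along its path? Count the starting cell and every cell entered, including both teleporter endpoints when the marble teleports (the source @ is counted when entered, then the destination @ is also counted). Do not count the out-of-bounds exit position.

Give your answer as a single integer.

Step 1: enter (4,0), '.' pass, move right to (4,1)
Step 2: enter (4,1), '\' deflects right->down, move down to (5,1)
Step 3: enter (5,1), '.' pass, move down to (6,1)
Step 4: at (6,1) — EXIT via bottom edge, pos 1
Path length (cell visits): 3

Answer: 3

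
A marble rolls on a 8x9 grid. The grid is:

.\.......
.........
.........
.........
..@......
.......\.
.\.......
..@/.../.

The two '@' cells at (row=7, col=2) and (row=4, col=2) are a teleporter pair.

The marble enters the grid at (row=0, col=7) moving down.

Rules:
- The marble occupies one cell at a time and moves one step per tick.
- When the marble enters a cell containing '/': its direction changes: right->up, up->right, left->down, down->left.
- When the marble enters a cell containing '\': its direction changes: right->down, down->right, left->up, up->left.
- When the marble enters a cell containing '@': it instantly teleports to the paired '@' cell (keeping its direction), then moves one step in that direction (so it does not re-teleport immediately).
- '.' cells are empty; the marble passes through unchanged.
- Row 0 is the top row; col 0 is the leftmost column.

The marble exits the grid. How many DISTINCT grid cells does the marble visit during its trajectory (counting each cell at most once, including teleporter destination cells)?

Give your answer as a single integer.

Answer: 7

Derivation:
Step 1: enter (0,7), '.' pass, move down to (1,7)
Step 2: enter (1,7), '.' pass, move down to (2,7)
Step 3: enter (2,7), '.' pass, move down to (3,7)
Step 4: enter (3,7), '.' pass, move down to (4,7)
Step 5: enter (4,7), '.' pass, move down to (5,7)
Step 6: enter (5,7), '\' deflects down->right, move right to (5,8)
Step 7: enter (5,8), '.' pass, move right to (5,9)
Step 8: at (5,9) — EXIT via right edge, pos 5
Distinct cells visited: 7 (path length 7)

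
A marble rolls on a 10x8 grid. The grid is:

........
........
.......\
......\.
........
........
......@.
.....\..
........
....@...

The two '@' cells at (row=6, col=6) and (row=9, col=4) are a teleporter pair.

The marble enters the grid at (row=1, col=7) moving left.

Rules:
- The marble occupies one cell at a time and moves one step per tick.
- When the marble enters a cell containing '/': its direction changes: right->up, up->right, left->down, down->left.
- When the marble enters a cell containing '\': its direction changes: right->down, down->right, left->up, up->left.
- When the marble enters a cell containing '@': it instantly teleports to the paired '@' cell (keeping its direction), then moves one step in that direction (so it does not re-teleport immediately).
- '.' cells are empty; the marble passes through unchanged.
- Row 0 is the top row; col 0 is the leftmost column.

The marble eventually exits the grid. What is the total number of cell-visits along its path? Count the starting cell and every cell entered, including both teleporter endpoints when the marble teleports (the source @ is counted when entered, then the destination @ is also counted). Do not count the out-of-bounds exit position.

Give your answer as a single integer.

Step 1: enter (1,7), '.' pass, move left to (1,6)
Step 2: enter (1,6), '.' pass, move left to (1,5)
Step 3: enter (1,5), '.' pass, move left to (1,4)
Step 4: enter (1,4), '.' pass, move left to (1,3)
Step 5: enter (1,3), '.' pass, move left to (1,2)
Step 6: enter (1,2), '.' pass, move left to (1,1)
Step 7: enter (1,1), '.' pass, move left to (1,0)
Step 8: enter (1,0), '.' pass, move left to (1,-1)
Step 9: at (1,-1) — EXIT via left edge, pos 1
Path length (cell visits): 8

Answer: 8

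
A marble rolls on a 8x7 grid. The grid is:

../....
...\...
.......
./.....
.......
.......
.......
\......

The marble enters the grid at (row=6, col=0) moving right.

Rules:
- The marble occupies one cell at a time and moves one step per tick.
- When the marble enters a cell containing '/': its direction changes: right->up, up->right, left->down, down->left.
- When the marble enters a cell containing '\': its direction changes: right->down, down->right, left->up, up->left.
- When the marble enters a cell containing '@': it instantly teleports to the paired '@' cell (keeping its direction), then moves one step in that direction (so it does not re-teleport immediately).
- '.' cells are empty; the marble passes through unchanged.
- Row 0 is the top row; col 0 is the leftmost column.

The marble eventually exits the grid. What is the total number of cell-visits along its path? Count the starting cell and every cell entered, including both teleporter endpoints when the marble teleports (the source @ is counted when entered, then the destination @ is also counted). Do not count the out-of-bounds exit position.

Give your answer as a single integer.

Step 1: enter (6,0), '.' pass, move right to (6,1)
Step 2: enter (6,1), '.' pass, move right to (6,2)
Step 3: enter (6,2), '.' pass, move right to (6,3)
Step 4: enter (6,3), '.' pass, move right to (6,4)
Step 5: enter (6,4), '.' pass, move right to (6,5)
Step 6: enter (6,5), '.' pass, move right to (6,6)
Step 7: enter (6,6), '.' pass, move right to (6,7)
Step 8: at (6,7) — EXIT via right edge, pos 6
Path length (cell visits): 7

Answer: 7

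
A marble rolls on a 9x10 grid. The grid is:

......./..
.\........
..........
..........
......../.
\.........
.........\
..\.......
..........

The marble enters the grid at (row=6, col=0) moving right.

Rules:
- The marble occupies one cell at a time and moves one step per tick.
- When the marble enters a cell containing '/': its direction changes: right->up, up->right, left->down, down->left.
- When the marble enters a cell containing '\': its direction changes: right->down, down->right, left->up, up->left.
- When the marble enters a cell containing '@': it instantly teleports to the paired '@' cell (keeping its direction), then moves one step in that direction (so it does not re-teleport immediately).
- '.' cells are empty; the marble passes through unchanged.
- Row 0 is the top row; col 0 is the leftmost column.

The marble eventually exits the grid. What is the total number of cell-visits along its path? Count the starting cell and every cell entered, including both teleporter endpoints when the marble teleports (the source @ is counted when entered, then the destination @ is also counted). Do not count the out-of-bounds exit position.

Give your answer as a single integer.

Step 1: enter (6,0), '.' pass, move right to (6,1)
Step 2: enter (6,1), '.' pass, move right to (6,2)
Step 3: enter (6,2), '.' pass, move right to (6,3)
Step 4: enter (6,3), '.' pass, move right to (6,4)
Step 5: enter (6,4), '.' pass, move right to (6,5)
Step 6: enter (6,5), '.' pass, move right to (6,6)
Step 7: enter (6,6), '.' pass, move right to (6,7)
Step 8: enter (6,7), '.' pass, move right to (6,8)
Step 9: enter (6,8), '.' pass, move right to (6,9)
Step 10: enter (6,9), '\' deflects right->down, move down to (7,9)
Step 11: enter (7,9), '.' pass, move down to (8,9)
Step 12: enter (8,9), '.' pass, move down to (9,9)
Step 13: at (9,9) — EXIT via bottom edge, pos 9
Path length (cell visits): 12

Answer: 12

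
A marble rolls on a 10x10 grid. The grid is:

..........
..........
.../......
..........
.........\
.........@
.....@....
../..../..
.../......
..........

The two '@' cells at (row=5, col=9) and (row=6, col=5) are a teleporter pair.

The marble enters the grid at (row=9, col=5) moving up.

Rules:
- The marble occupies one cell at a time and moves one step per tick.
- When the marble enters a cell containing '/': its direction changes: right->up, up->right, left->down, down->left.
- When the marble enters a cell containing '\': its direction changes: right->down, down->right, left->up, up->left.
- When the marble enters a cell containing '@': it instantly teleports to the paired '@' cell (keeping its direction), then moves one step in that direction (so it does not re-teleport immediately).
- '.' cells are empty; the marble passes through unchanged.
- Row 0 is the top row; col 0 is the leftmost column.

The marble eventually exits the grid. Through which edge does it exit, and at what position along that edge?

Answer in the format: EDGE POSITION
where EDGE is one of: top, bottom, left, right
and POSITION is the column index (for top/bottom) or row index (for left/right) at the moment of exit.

Answer: left 4

Derivation:
Step 1: enter (9,5), '.' pass, move up to (8,5)
Step 2: enter (8,5), '.' pass, move up to (7,5)
Step 3: enter (7,5), '.' pass, move up to (6,5)
Step 4: enter (6,5), '@' teleport (6,5)->(5,9), also enter (5,9), move up to (4,9)
Step 5: enter (4,9), '\' deflects up->left, move left to (4,8)
Step 6: enter (4,8), '.' pass, move left to (4,7)
Step 7: enter (4,7), '.' pass, move left to (4,6)
Step 8: enter (4,6), '.' pass, move left to (4,5)
Step 9: enter (4,5), '.' pass, move left to (4,4)
Step 10: enter (4,4), '.' pass, move left to (4,3)
Step 11: enter (4,3), '.' pass, move left to (4,2)
Step 12: enter (4,2), '.' pass, move left to (4,1)
Step 13: enter (4,1), '.' pass, move left to (4,0)
Step 14: enter (4,0), '.' pass, move left to (4,-1)
Step 15: at (4,-1) — EXIT via left edge, pos 4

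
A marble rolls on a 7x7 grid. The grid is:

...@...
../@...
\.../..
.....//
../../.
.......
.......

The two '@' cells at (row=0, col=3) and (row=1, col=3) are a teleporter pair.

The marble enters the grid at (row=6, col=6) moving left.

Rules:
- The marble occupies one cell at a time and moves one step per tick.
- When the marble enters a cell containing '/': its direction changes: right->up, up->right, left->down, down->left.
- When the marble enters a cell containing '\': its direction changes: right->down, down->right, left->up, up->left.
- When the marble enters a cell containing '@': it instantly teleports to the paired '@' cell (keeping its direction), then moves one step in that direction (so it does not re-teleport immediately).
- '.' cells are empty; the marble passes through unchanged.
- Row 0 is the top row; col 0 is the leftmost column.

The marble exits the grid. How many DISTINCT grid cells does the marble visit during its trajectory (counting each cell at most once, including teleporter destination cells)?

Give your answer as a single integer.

Step 1: enter (6,6), '.' pass, move left to (6,5)
Step 2: enter (6,5), '.' pass, move left to (6,4)
Step 3: enter (6,4), '.' pass, move left to (6,3)
Step 4: enter (6,3), '.' pass, move left to (6,2)
Step 5: enter (6,2), '.' pass, move left to (6,1)
Step 6: enter (6,1), '.' pass, move left to (6,0)
Step 7: enter (6,0), '.' pass, move left to (6,-1)
Step 8: at (6,-1) — EXIT via left edge, pos 6
Distinct cells visited: 7 (path length 7)

Answer: 7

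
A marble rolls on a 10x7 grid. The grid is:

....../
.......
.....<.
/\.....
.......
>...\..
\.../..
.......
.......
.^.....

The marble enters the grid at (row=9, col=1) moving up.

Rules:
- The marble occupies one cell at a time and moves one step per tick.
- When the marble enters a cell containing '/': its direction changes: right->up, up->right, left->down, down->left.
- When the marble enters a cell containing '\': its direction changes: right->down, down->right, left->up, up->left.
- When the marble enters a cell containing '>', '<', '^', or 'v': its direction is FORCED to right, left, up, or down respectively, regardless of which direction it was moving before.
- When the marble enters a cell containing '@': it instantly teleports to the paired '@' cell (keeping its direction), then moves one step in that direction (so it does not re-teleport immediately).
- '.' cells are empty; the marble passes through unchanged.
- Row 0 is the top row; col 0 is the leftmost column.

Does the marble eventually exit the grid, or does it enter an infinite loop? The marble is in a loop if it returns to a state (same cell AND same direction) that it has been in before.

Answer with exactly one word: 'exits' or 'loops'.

Step 1: enter (9,1), '^' forces up->up, move up to (8,1)
Step 2: enter (8,1), '.' pass, move up to (7,1)
Step 3: enter (7,1), '.' pass, move up to (6,1)
Step 4: enter (6,1), '.' pass, move up to (5,1)
Step 5: enter (5,1), '.' pass, move up to (4,1)
Step 6: enter (4,1), '.' pass, move up to (3,1)
Step 7: enter (3,1), '\' deflects up->left, move left to (3,0)
Step 8: enter (3,0), '/' deflects left->down, move down to (4,0)
Step 9: enter (4,0), '.' pass, move down to (5,0)
Step 10: enter (5,0), '>' forces down->right, move right to (5,1)
Step 11: enter (5,1), '.' pass, move right to (5,2)
Step 12: enter (5,2), '.' pass, move right to (5,3)
Step 13: enter (5,3), '.' pass, move right to (5,4)
Step 14: enter (5,4), '\' deflects right->down, move down to (6,4)
Step 15: enter (6,4), '/' deflects down->left, move left to (6,3)
Step 16: enter (6,3), '.' pass, move left to (6,2)
Step 17: enter (6,2), '.' pass, move left to (6,1)
Step 18: enter (6,1), '.' pass, move left to (6,0)
Step 19: enter (6,0), '\' deflects left->up, move up to (5,0)
Step 20: enter (5,0), '>' forces up->right, move right to (5,1)
Step 21: at (5,1) dir=right — LOOP DETECTED (seen before)

Answer: loops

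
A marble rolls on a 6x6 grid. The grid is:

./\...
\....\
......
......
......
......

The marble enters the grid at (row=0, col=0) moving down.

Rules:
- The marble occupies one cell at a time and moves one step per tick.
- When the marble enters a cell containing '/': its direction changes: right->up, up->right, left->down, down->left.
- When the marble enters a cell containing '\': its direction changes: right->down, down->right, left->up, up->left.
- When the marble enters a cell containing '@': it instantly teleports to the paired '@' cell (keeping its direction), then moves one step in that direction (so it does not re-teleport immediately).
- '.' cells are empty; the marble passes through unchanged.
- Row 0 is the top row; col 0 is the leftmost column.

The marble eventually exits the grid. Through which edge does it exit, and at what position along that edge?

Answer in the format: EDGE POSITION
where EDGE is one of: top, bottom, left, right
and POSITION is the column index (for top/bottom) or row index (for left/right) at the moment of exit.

Step 1: enter (0,0), '.' pass, move down to (1,0)
Step 2: enter (1,0), '\' deflects down->right, move right to (1,1)
Step 3: enter (1,1), '.' pass, move right to (1,2)
Step 4: enter (1,2), '.' pass, move right to (1,3)
Step 5: enter (1,3), '.' pass, move right to (1,4)
Step 6: enter (1,4), '.' pass, move right to (1,5)
Step 7: enter (1,5), '\' deflects right->down, move down to (2,5)
Step 8: enter (2,5), '.' pass, move down to (3,5)
Step 9: enter (3,5), '.' pass, move down to (4,5)
Step 10: enter (4,5), '.' pass, move down to (5,5)
Step 11: enter (5,5), '.' pass, move down to (6,5)
Step 12: at (6,5) — EXIT via bottom edge, pos 5

Answer: bottom 5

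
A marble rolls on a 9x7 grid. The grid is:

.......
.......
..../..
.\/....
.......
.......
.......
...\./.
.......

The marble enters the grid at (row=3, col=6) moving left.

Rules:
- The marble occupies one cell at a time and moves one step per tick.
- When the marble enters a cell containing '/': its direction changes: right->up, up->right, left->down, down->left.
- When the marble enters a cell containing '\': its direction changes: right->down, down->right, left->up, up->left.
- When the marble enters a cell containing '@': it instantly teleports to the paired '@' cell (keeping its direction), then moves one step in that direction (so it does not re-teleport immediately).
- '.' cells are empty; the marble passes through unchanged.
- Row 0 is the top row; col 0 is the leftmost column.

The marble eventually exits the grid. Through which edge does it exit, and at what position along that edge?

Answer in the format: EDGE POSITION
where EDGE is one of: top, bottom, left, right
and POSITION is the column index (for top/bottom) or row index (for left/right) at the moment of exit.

Answer: bottom 2

Derivation:
Step 1: enter (3,6), '.' pass, move left to (3,5)
Step 2: enter (3,5), '.' pass, move left to (3,4)
Step 3: enter (3,4), '.' pass, move left to (3,3)
Step 4: enter (3,3), '.' pass, move left to (3,2)
Step 5: enter (3,2), '/' deflects left->down, move down to (4,2)
Step 6: enter (4,2), '.' pass, move down to (5,2)
Step 7: enter (5,2), '.' pass, move down to (6,2)
Step 8: enter (6,2), '.' pass, move down to (7,2)
Step 9: enter (7,2), '.' pass, move down to (8,2)
Step 10: enter (8,2), '.' pass, move down to (9,2)
Step 11: at (9,2) — EXIT via bottom edge, pos 2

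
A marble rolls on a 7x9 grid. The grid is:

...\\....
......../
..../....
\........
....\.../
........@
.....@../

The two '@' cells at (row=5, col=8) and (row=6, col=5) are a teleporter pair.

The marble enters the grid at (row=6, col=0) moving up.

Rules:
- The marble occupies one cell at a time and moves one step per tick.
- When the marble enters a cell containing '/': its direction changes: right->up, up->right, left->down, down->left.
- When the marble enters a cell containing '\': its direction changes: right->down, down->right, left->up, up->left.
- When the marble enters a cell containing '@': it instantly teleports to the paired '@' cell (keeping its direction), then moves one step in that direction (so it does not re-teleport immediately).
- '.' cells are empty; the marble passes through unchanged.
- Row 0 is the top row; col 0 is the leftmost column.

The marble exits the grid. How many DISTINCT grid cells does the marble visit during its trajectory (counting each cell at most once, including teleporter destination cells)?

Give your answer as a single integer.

Step 1: enter (6,0), '.' pass, move up to (5,0)
Step 2: enter (5,0), '.' pass, move up to (4,0)
Step 3: enter (4,0), '.' pass, move up to (3,0)
Step 4: enter (3,0), '\' deflects up->left, move left to (3,-1)
Step 5: at (3,-1) — EXIT via left edge, pos 3
Distinct cells visited: 4 (path length 4)

Answer: 4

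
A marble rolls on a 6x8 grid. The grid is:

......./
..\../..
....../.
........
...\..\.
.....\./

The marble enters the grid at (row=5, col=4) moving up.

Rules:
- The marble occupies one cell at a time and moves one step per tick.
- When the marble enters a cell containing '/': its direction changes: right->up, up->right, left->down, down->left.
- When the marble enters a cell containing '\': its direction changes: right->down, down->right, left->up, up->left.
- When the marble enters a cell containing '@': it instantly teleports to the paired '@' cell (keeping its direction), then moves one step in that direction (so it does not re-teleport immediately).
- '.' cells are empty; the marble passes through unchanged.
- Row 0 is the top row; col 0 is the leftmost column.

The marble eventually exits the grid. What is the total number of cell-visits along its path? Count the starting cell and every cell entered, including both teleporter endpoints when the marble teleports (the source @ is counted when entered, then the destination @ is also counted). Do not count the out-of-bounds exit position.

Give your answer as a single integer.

Step 1: enter (5,4), '.' pass, move up to (4,4)
Step 2: enter (4,4), '.' pass, move up to (3,4)
Step 3: enter (3,4), '.' pass, move up to (2,4)
Step 4: enter (2,4), '.' pass, move up to (1,4)
Step 5: enter (1,4), '.' pass, move up to (0,4)
Step 6: enter (0,4), '.' pass, move up to (-1,4)
Step 7: at (-1,4) — EXIT via top edge, pos 4
Path length (cell visits): 6

Answer: 6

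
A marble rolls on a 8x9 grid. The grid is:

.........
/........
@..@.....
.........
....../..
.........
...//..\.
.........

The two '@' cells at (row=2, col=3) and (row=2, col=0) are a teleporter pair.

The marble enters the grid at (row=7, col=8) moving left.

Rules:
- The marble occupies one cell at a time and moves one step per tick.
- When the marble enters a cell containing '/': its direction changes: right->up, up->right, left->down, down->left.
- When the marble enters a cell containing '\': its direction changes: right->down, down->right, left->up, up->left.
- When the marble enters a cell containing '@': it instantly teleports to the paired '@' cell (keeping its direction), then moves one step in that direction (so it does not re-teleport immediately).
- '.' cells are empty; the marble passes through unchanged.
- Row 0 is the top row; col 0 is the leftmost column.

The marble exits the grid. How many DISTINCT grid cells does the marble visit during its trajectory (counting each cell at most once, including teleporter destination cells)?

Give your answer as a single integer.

Answer: 9

Derivation:
Step 1: enter (7,8), '.' pass, move left to (7,7)
Step 2: enter (7,7), '.' pass, move left to (7,6)
Step 3: enter (7,6), '.' pass, move left to (7,5)
Step 4: enter (7,5), '.' pass, move left to (7,4)
Step 5: enter (7,4), '.' pass, move left to (7,3)
Step 6: enter (7,3), '.' pass, move left to (7,2)
Step 7: enter (7,2), '.' pass, move left to (7,1)
Step 8: enter (7,1), '.' pass, move left to (7,0)
Step 9: enter (7,0), '.' pass, move left to (7,-1)
Step 10: at (7,-1) — EXIT via left edge, pos 7
Distinct cells visited: 9 (path length 9)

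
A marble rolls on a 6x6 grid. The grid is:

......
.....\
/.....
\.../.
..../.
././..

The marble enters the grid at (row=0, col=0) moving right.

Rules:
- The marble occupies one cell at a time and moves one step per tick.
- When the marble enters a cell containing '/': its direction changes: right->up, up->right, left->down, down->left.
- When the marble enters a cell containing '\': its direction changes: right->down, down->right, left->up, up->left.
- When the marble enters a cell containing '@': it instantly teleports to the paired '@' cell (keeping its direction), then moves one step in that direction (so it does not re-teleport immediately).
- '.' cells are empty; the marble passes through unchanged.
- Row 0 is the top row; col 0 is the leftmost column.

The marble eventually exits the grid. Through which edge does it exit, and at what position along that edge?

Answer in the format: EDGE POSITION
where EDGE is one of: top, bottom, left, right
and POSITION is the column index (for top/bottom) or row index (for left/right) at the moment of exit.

Step 1: enter (0,0), '.' pass, move right to (0,1)
Step 2: enter (0,1), '.' pass, move right to (0,2)
Step 3: enter (0,2), '.' pass, move right to (0,3)
Step 4: enter (0,3), '.' pass, move right to (0,4)
Step 5: enter (0,4), '.' pass, move right to (0,5)
Step 6: enter (0,5), '.' pass, move right to (0,6)
Step 7: at (0,6) — EXIT via right edge, pos 0

Answer: right 0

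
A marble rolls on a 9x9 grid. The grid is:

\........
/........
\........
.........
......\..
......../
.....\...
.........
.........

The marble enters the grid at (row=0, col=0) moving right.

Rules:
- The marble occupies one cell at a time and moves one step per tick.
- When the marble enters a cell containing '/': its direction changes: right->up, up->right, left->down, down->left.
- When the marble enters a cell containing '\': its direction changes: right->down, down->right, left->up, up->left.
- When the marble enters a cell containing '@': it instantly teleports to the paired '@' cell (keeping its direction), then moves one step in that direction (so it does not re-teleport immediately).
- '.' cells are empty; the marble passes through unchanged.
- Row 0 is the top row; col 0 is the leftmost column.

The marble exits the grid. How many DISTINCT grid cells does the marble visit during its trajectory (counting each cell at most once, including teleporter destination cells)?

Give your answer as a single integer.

Answer: 2

Derivation:
Step 1: enter (0,0), '\' deflects right->down, move down to (1,0)
Step 2: enter (1,0), '/' deflects down->left, move left to (1,-1)
Step 3: at (1,-1) — EXIT via left edge, pos 1
Distinct cells visited: 2 (path length 2)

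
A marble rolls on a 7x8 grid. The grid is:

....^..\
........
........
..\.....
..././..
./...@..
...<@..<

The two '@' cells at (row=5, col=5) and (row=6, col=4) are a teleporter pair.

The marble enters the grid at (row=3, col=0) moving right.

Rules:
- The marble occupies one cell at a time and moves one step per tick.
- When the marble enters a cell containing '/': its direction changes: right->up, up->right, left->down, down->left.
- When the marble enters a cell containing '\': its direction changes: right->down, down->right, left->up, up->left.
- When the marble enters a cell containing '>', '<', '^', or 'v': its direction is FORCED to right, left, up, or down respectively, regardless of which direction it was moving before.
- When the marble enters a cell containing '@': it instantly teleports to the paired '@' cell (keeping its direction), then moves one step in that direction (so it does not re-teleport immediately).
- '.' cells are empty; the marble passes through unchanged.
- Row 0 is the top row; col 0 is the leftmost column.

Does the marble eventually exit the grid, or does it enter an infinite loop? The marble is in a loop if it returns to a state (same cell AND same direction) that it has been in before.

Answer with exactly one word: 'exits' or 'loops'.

Step 1: enter (3,0), '.' pass, move right to (3,1)
Step 2: enter (3,1), '.' pass, move right to (3,2)
Step 3: enter (3,2), '\' deflects right->down, move down to (4,2)
Step 4: enter (4,2), '.' pass, move down to (5,2)
Step 5: enter (5,2), '.' pass, move down to (6,2)
Step 6: enter (6,2), '.' pass, move down to (7,2)
Step 7: at (7,2) — EXIT via bottom edge, pos 2

Answer: exits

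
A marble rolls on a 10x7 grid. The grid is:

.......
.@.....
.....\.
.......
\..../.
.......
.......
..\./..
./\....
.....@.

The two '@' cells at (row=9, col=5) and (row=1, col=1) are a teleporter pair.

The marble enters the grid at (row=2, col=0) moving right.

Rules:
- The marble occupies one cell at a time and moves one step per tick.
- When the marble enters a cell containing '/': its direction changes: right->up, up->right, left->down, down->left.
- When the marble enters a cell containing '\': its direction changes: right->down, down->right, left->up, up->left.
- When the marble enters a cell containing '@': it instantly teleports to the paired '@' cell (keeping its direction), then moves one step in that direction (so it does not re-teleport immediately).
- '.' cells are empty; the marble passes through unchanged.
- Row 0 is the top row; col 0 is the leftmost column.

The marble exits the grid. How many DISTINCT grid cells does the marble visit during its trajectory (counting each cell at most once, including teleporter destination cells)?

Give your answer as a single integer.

Answer: 16

Derivation:
Step 1: enter (2,0), '.' pass, move right to (2,1)
Step 2: enter (2,1), '.' pass, move right to (2,2)
Step 3: enter (2,2), '.' pass, move right to (2,3)
Step 4: enter (2,3), '.' pass, move right to (2,4)
Step 5: enter (2,4), '.' pass, move right to (2,5)
Step 6: enter (2,5), '\' deflects right->down, move down to (3,5)
Step 7: enter (3,5), '.' pass, move down to (4,5)
Step 8: enter (4,5), '/' deflects down->left, move left to (4,4)
Step 9: enter (4,4), '.' pass, move left to (4,3)
Step 10: enter (4,3), '.' pass, move left to (4,2)
Step 11: enter (4,2), '.' pass, move left to (4,1)
Step 12: enter (4,1), '.' pass, move left to (4,0)
Step 13: enter (4,0), '\' deflects left->up, move up to (3,0)
Step 14: enter (3,0), '.' pass, move up to (2,0)
Step 15: enter (2,0), '.' pass, move up to (1,0)
Step 16: enter (1,0), '.' pass, move up to (0,0)
Step 17: enter (0,0), '.' pass, move up to (-1,0)
Step 18: at (-1,0) — EXIT via top edge, pos 0
Distinct cells visited: 16 (path length 17)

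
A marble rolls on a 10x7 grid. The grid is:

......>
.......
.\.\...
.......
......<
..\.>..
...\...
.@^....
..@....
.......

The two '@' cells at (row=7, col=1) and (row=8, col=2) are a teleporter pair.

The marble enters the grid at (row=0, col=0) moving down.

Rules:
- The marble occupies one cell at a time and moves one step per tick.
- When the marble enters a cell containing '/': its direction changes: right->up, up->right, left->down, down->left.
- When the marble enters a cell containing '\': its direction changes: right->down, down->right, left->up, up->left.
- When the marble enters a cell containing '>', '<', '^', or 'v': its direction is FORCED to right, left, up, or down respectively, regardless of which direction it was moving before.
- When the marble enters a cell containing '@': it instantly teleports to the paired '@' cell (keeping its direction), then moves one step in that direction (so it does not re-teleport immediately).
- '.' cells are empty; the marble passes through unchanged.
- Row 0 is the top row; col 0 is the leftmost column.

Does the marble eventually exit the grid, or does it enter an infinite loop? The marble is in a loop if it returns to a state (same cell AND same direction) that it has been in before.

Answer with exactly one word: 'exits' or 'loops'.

Answer: exits

Derivation:
Step 1: enter (0,0), '.' pass, move down to (1,0)
Step 2: enter (1,0), '.' pass, move down to (2,0)
Step 3: enter (2,0), '.' pass, move down to (3,0)
Step 4: enter (3,0), '.' pass, move down to (4,0)
Step 5: enter (4,0), '.' pass, move down to (5,0)
Step 6: enter (5,0), '.' pass, move down to (6,0)
Step 7: enter (6,0), '.' pass, move down to (7,0)
Step 8: enter (7,0), '.' pass, move down to (8,0)
Step 9: enter (8,0), '.' pass, move down to (9,0)
Step 10: enter (9,0), '.' pass, move down to (10,0)
Step 11: at (10,0) — EXIT via bottom edge, pos 0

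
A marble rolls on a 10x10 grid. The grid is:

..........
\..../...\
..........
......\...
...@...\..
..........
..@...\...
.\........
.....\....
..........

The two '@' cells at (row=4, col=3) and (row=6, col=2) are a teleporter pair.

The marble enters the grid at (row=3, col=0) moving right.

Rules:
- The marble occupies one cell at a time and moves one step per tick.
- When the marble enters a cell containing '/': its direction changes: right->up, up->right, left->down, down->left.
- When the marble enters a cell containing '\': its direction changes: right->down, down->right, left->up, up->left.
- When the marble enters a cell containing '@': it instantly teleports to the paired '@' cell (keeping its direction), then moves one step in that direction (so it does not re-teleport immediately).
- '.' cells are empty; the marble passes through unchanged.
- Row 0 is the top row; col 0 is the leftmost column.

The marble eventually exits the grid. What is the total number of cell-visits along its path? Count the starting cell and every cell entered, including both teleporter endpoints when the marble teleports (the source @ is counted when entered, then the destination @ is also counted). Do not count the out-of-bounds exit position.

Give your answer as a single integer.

Step 1: enter (3,0), '.' pass, move right to (3,1)
Step 2: enter (3,1), '.' pass, move right to (3,2)
Step 3: enter (3,2), '.' pass, move right to (3,3)
Step 4: enter (3,3), '.' pass, move right to (3,4)
Step 5: enter (3,4), '.' pass, move right to (3,5)
Step 6: enter (3,5), '.' pass, move right to (3,6)
Step 7: enter (3,6), '\' deflects right->down, move down to (4,6)
Step 8: enter (4,6), '.' pass, move down to (5,6)
Step 9: enter (5,6), '.' pass, move down to (6,6)
Step 10: enter (6,6), '\' deflects down->right, move right to (6,7)
Step 11: enter (6,7), '.' pass, move right to (6,8)
Step 12: enter (6,8), '.' pass, move right to (6,9)
Step 13: enter (6,9), '.' pass, move right to (6,10)
Step 14: at (6,10) — EXIT via right edge, pos 6
Path length (cell visits): 13

Answer: 13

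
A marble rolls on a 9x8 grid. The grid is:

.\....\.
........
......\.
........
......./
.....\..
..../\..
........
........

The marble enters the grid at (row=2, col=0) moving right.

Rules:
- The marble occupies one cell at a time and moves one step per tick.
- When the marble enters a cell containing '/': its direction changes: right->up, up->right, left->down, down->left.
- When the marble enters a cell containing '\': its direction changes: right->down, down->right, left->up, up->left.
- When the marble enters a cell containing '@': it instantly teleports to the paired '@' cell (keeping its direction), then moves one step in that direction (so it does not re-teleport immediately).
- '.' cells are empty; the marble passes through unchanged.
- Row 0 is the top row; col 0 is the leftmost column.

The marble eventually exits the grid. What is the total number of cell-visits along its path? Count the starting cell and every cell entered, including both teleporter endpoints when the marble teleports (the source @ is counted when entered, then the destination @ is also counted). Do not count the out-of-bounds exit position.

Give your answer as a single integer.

Answer: 13

Derivation:
Step 1: enter (2,0), '.' pass, move right to (2,1)
Step 2: enter (2,1), '.' pass, move right to (2,2)
Step 3: enter (2,2), '.' pass, move right to (2,3)
Step 4: enter (2,3), '.' pass, move right to (2,4)
Step 5: enter (2,4), '.' pass, move right to (2,5)
Step 6: enter (2,5), '.' pass, move right to (2,6)
Step 7: enter (2,6), '\' deflects right->down, move down to (3,6)
Step 8: enter (3,6), '.' pass, move down to (4,6)
Step 9: enter (4,6), '.' pass, move down to (5,6)
Step 10: enter (5,6), '.' pass, move down to (6,6)
Step 11: enter (6,6), '.' pass, move down to (7,6)
Step 12: enter (7,6), '.' pass, move down to (8,6)
Step 13: enter (8,6), '.' pass, move down to (9,6)
Step 14: at (9,6) — EXIT via bottom edge, pos 6
Path length (cell visits): 13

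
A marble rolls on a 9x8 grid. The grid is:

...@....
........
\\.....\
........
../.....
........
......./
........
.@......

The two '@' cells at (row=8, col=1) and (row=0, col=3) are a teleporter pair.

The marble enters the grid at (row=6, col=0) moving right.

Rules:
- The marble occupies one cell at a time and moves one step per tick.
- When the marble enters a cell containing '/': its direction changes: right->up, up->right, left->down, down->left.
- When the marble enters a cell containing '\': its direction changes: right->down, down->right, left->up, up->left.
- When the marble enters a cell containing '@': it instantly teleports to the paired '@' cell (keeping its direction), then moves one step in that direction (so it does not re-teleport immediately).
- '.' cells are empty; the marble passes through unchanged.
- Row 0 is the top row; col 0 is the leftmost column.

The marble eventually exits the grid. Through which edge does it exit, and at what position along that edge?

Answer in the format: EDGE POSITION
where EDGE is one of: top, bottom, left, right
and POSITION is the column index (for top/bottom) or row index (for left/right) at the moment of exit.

Answer: top 1

Derivation:
Step 1: enter (6,0), '.' pass, move right to (6,1)
Step 2: enter (6,1), '.' pass, move right to (6,2)
Step 3: enter (6,2), '.' pass, move right to (6,3)
Step 4: enter (6,3), '.' pass, move right to (6,4)
Step 5: enter (6,4), '.' pass, move right to (6,5)
Step 6: enter (6,5), '.' pass, move right to (6,6)
Step 7: enter (6,6), '.' pass, move right to (6,7)
Step 8: enter (6,7), '/' deflects right->up, move up to (5,7)
Step 9: enter (5,7), '.' pass, move up to (4,7)
Step 10: enter (4,7), '.' pass, move up to (3,7)
Step 11: enter (3,7), '.' pass, move up to (2,7)
Step 12: enter (2,7), '\' deflects up->left, move left to (2,6)
Step 13: enter (2,6), '.' pass, move left to (2,5)
Step 14: enter (2,5), '.' pass, move left to (2,4)
Step 15: enter (2,4), '.' pass, move left to (2,3)
Step 16: enter (2,3), '.' pass, move left to (2,2)
Step 17: enter (2,2), '.' pass, move left to (2,1)
Step 18: enter (2,1), '\' deflects left->up, move up to (1,1)
Step 19: enter (1,1), '.' pass, move up to (0,1)
Step 20: enter (0,1), '.' pass, move up to (-1,1)
Step 21: at (-1,1) — EXIT via top edge, pos 1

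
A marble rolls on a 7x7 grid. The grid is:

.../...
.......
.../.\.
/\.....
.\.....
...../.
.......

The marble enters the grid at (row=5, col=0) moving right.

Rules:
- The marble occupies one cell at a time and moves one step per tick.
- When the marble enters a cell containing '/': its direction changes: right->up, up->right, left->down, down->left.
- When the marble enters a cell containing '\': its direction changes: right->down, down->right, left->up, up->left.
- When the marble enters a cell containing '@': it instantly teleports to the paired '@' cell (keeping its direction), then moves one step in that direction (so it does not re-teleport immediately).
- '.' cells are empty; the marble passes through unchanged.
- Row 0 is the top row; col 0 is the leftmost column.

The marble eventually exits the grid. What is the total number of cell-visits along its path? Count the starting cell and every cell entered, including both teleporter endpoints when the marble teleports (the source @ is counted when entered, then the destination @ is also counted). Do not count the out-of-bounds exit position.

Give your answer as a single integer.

Step 1: enter (5,0), '.' pass, move right to (5,1)
Step 2: enter (5,1), '.' pass, move right to (5,2)
Step 3: enter (5,2), '.' pass, move right to (5,3)
Step 4: enter (5,3), '.' pass, move right to (5,4)
Step 5: enter (5,4), '.' pass, move right to (5,5)
Step 6: enter (5,5), '/' deflects right->up, move up to (4,5)
Step 7: enter (4,5), '.' pass, move up to (3,5)
Step 8: enter (3,5), '.' pass, move up to (2,5)
Step 9: enter (2,5), '\' deflects up->left, move left to (2,4)
Step 10: enter (2,4), '.' pass, move left to (2,3)
Step 11: enter (2,3), '/' deflects left->down, move down to (3,3)
Step 12: enter (3,3), '.' pass, move down to (4,3)
Step 13: enter (4,3), '.' pass, move down to (5,3)
Step 14: enter (5,3), '.' pass, move down to (6,3)
Step 15: enter (6,3), '.' pass, move down to (7,3)
Step 16: at (7,3) — EXIT via bottom edge, pos 3
Path length (cell visits): 15

Answer: 15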